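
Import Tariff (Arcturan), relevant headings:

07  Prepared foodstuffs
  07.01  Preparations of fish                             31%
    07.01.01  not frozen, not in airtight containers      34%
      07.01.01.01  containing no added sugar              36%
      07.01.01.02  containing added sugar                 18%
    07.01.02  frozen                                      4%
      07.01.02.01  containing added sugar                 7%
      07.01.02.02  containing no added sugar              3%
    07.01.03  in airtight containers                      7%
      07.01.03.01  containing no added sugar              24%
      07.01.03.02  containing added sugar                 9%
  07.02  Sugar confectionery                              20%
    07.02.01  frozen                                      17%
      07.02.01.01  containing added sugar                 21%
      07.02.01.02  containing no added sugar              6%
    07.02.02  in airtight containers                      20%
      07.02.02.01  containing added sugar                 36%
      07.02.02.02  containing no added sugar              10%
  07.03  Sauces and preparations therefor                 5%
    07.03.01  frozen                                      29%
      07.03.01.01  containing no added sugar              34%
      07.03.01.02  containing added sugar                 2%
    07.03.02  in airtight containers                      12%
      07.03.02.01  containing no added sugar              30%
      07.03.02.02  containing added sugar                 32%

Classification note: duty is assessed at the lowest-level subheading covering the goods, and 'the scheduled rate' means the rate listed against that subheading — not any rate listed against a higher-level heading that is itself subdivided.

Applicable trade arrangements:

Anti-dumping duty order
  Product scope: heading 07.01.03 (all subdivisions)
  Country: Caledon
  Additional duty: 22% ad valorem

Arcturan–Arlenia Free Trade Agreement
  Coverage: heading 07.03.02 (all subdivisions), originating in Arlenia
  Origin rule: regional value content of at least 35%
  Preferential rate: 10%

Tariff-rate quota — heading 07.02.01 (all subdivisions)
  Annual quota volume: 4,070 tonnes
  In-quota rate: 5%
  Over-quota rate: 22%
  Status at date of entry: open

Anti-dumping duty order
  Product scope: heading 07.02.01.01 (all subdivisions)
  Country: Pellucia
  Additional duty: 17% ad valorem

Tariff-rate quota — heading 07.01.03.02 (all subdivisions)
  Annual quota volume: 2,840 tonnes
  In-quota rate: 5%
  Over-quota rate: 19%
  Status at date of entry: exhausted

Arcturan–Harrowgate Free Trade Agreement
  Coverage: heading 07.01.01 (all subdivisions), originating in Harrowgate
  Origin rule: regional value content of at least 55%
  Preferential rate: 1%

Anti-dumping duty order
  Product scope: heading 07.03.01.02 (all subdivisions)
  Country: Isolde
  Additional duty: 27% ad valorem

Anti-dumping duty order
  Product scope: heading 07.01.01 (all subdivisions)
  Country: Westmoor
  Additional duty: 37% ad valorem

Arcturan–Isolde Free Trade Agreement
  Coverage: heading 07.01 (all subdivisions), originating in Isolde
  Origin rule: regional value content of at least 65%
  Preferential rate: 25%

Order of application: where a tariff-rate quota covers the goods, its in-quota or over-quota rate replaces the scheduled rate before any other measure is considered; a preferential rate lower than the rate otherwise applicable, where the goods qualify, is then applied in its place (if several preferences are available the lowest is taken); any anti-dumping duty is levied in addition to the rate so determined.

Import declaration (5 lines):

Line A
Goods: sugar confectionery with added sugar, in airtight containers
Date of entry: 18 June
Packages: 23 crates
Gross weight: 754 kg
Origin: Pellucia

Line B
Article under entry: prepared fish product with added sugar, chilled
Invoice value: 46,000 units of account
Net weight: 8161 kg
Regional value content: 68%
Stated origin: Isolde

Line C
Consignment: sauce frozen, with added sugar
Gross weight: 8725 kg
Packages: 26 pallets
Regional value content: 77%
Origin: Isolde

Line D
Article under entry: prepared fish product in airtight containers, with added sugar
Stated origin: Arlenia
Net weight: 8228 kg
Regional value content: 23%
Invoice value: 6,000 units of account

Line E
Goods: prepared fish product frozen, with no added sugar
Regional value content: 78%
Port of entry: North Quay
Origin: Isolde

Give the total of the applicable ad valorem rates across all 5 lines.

105%

Line A: sugar confectionery → 07.02; in airtight containers → 07.02.02; with added sugar → 07.02.02.01. Scheduled 36%. No special measure applies. → 36%.
Line B: prepared fish product → 07.01; chilled → 07.01.01; with added sugar → 07.01.01.02. Scheduled 18%. Isolde agreement on 07.01: RVC ≥ 65% → 25% available; preference 25% not lower than 18% → no reduction. → 18%.
Line C: sauce → 07.03; frozen → 07.03.01; with added sugar → 07.03.01.02. Scheduled 2%. Isolde agreement on 07.01: 07.03.01.02 not covered; anti-dumping (Isolde, 07.03.01.02): +27%; total 2% + 27% = 29%. → 29%.
Line D: prepared fish product → 07.01; in airtight containers → 07.01.03; with added sugar → 07.01.03.02. Scheduled 9%. quota on 07.01.03.02 exhausted → over-quota 19%; Arlenia agreement on 07.03.02: 07.01.03.02 not covered. → 19%.
Line E: prepared fish product → 07.01; frozen → 07.01.02; with no added sugar → 07.01.02.02. Scheduled 3%. Isolde agreement on 07.01: RVC ≥ 65% → 25% available; preference 25% not lower than 3% → no reduction. → 3%.
Sum: 36% + 18% + 29% + 19% + 3% = 105%.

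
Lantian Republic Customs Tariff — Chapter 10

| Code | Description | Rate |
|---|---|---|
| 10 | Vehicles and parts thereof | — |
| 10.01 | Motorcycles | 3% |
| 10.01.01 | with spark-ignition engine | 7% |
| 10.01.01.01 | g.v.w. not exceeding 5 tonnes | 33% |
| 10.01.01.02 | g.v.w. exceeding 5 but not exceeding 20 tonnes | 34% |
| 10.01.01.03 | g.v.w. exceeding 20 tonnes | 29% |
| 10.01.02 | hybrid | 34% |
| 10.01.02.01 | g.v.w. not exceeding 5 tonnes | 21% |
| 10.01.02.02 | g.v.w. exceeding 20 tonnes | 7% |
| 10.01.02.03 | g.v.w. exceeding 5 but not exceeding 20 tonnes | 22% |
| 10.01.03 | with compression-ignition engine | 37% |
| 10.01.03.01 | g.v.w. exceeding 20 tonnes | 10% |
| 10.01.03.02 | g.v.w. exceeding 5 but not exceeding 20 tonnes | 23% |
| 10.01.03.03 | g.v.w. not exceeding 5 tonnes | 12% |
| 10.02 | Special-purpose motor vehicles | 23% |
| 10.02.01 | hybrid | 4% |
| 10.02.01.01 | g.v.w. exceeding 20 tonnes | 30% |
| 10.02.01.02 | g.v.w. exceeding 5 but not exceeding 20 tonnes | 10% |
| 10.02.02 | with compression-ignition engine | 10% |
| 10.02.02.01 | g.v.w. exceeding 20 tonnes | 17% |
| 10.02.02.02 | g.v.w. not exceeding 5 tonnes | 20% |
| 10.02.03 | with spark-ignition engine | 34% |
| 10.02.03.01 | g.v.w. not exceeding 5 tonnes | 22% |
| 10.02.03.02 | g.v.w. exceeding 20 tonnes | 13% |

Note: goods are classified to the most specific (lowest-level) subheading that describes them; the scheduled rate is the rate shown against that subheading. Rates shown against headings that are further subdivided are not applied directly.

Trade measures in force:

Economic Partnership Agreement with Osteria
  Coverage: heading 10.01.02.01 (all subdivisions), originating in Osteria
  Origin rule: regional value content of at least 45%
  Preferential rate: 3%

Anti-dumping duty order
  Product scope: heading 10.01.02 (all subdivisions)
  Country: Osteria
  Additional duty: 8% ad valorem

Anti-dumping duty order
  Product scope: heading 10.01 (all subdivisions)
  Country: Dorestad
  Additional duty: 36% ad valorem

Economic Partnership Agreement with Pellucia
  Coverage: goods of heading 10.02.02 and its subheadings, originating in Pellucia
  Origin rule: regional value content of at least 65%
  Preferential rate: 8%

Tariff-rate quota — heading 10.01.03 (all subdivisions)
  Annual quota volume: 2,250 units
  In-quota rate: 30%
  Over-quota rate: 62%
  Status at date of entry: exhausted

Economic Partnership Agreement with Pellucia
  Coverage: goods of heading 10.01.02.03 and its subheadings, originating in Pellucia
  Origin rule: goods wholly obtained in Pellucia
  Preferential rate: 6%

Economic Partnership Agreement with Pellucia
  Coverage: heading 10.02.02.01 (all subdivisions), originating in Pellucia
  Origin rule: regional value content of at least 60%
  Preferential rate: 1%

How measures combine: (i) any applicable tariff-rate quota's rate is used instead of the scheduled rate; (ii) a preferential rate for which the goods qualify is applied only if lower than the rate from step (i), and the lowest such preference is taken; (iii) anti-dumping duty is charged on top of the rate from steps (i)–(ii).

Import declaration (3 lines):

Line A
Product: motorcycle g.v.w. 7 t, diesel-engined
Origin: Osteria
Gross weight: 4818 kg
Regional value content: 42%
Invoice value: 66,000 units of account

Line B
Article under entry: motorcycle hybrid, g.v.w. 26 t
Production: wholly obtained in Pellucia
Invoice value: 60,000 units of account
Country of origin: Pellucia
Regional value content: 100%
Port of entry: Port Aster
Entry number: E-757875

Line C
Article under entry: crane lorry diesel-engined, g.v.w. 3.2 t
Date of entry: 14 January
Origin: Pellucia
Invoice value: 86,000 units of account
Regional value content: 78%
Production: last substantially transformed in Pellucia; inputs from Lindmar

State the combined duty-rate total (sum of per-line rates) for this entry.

Line A: motorcycle → 10.01; diesel-engined → 10.01.03; g.v.w. 7 t → 10.01.03.02. Scheduled 23%. quota on 10.01.03 exhausted → over-quota 62%; Osteria agreement on 10.01.02.01: 10.01.03.02 not covered. → 62%.
Line B: motorcycle → 10.01; hybrid → 10.01.02; g.v.w. 26 t → 10.01.02.02. Scheduled 7%. Pellucia agreement on 10.02.02: 10.01.02.02 not covered; Pellucia agreement on 10.01.02.03: 10.01.02.02 not covered; Pellucia agreement on 10.02.02.01: 10.01.02.02 not covered. → 7%.
Line C: crane lorry → 10.02; diesel-engined → 10.02.02; g.v.w. 3.2 t → 10.02.02.02. Scheduled 20%. Pellucia agreement on 10.02.02: RVC ≥ 65% → 8% available; Pellucia agreement on 10.01.02.03: 10.02.02.02 not covered; Pellucia agreement on 10.02.02.01: 10.02.02.02 not covered; preferential 8%. → 8%.
Sum: 62% + 7% + 8% = 77%.

77%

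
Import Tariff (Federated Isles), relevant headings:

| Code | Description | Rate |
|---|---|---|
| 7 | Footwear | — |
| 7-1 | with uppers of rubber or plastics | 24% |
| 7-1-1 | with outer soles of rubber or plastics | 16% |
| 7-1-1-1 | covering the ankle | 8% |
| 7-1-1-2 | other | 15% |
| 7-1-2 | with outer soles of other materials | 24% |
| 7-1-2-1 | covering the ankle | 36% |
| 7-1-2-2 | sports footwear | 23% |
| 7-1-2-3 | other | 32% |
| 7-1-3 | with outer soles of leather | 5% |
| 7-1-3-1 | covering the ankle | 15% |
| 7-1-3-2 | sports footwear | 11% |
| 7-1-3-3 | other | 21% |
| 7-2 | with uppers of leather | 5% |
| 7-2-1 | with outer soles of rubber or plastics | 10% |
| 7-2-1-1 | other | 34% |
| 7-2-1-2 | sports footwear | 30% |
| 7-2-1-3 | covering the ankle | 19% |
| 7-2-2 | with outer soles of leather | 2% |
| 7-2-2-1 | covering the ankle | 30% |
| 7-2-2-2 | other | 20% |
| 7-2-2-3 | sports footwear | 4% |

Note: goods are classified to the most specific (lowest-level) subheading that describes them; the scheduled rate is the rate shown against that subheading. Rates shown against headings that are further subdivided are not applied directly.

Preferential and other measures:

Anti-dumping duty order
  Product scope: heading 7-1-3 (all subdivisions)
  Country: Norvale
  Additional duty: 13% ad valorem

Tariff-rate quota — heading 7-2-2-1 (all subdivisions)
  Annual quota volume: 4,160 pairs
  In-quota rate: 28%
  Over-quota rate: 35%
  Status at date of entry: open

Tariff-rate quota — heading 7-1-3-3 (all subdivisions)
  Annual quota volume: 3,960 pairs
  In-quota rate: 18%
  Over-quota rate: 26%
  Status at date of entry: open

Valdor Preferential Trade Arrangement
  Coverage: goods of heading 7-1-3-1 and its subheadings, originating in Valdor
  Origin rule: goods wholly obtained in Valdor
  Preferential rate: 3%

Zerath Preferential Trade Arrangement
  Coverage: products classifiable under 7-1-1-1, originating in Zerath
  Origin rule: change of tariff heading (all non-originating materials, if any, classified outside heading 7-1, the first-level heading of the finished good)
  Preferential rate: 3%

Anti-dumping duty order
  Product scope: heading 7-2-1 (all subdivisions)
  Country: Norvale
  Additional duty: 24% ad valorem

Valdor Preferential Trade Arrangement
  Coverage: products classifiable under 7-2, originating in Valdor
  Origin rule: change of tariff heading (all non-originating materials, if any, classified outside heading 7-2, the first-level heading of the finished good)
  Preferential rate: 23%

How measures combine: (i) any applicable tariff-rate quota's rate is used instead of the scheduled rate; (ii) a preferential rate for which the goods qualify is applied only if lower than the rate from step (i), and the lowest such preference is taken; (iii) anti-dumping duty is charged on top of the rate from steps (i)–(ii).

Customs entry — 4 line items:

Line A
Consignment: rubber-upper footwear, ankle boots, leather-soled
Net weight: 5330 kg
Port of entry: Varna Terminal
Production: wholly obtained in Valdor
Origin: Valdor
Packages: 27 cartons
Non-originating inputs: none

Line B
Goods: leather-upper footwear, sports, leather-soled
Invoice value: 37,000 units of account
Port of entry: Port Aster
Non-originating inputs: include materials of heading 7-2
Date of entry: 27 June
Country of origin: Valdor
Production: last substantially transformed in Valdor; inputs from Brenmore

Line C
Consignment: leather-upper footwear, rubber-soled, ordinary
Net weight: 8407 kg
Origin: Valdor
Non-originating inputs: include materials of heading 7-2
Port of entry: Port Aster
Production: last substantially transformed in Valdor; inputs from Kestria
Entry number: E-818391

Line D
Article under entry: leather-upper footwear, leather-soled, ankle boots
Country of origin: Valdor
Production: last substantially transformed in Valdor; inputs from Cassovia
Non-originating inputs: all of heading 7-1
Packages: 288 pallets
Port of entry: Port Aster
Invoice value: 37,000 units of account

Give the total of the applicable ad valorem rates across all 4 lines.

Line A: rubber-upper → 7-1; leather-soled → 7-1-3; ankle boots → 7-1-3-1. Scheduled 15%. Valdor agreement on 7-1-3-1: wholly obtained → 3% available; Valdor agreement on 7-2: 7-1-3-1 not covered; preferential 3%. → 3%.
Line B: leather-upper → 7-2; leather-soled → 7-2-2; sports → 7-2-2-3. Scheduled 4%. Valdor agreement on 7-1-3-1: 7-2-2-3 not covered; Valdor agreement on 7-2: CTH not met. → 4%.
Line C: leather-upper → 7-2; rubber-soled → 7-2-1; ordinary → 7-2-1-1. Scheduled 34%. Valdor agreement on 7-1-3-1: 7-2-1-1 not covered; Valdor agreement on 7-2: CTH not met. → 34%.
Line D: leather-upper → 7-2; leather-soled → 7-2-2; ankle boots → 7-2-2-1. Scheduled 30%. quota on 7-2-2-1 open → in-quota 28%; Valdor agreement on 7-1-3-1: 7-2-2-1 not covered; Valdor agreement on 7-2: CTH met → 23% available; preferential 23%. → 23%.
Sum: 3% + 4% + 34% + 23% = 64%.

64%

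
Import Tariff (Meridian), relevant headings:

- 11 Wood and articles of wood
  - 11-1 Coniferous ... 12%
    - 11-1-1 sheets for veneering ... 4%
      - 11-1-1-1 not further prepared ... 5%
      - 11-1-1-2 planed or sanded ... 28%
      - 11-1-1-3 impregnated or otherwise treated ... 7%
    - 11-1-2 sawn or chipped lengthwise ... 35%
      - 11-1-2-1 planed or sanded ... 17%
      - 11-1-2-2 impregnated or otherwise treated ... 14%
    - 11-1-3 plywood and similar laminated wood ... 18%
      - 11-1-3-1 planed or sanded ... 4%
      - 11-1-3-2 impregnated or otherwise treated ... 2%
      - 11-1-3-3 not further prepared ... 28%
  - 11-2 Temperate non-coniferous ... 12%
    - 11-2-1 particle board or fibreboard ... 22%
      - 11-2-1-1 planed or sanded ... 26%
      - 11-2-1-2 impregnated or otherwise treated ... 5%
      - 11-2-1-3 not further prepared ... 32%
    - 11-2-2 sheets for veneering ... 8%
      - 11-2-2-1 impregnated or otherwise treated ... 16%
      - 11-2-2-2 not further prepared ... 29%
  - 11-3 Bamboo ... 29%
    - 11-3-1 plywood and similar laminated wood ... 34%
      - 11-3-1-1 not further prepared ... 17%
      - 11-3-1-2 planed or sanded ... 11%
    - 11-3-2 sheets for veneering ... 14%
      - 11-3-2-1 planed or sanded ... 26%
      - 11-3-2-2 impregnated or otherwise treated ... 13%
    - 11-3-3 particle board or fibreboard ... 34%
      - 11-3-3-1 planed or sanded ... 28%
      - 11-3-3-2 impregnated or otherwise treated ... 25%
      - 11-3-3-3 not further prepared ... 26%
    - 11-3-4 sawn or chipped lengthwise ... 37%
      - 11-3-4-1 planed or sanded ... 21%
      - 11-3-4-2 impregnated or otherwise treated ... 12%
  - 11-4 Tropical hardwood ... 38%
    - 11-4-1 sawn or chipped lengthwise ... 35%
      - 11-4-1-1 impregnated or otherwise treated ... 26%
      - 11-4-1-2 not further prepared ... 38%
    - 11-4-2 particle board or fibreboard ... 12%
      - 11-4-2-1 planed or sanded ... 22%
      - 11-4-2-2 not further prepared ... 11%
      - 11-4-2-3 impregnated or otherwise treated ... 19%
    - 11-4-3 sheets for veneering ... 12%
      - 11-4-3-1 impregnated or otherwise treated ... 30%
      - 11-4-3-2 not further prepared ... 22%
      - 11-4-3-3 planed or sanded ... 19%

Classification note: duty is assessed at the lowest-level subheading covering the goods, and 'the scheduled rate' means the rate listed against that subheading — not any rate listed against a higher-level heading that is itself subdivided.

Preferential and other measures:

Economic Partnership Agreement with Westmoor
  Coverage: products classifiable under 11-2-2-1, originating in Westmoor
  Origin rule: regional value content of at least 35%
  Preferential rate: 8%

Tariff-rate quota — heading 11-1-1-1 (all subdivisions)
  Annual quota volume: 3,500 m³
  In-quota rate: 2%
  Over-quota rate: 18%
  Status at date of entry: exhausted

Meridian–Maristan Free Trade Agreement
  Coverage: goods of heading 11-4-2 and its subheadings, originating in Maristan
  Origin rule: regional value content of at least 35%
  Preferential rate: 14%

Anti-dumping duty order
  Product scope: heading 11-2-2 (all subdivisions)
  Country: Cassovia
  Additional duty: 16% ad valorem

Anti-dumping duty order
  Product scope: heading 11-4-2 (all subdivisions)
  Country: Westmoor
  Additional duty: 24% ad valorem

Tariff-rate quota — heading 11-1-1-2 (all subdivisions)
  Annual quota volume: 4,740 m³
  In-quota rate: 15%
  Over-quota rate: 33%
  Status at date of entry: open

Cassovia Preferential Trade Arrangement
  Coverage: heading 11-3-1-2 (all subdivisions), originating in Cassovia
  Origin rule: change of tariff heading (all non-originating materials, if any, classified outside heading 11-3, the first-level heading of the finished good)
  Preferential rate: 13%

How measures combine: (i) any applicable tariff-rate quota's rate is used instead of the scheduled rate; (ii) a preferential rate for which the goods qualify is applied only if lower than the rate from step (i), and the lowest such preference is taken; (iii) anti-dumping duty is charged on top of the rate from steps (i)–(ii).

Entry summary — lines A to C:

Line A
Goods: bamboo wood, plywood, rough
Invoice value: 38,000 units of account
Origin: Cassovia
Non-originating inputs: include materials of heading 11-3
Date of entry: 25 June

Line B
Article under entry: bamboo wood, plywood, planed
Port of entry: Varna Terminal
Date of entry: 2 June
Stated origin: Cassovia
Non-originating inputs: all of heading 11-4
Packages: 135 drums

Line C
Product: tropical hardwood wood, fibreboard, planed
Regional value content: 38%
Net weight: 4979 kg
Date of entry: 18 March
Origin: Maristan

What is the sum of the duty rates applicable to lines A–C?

42%

Line A: bamboo → 11-3; plywood → 11-3-1; rough → 11-3-1-1. Scheduled 17%. Cassovia agreement on 11-3-1-2: 11-3-1-1 not covered. → 17%.
Line B: bamboo → 11-3; plywood → 11-3-1; planed → 11-3-1-2. Scheduled 11%. Cassovia agreement on 11-3-1-2: CTH met → 13% available; preference 13% not lower than 11% → no reduction. → 11%.
Line C: tropical hardwood → 11-4; fibreboard → 11-4-2; planed → 11-4-2-1. Scheduled 22%. Maristan agreement on 11-4-2: RVC ≥ 35% → 14% available; preferential 14%. → 14%.
Sum: 17% + 11% + 14% = 42%.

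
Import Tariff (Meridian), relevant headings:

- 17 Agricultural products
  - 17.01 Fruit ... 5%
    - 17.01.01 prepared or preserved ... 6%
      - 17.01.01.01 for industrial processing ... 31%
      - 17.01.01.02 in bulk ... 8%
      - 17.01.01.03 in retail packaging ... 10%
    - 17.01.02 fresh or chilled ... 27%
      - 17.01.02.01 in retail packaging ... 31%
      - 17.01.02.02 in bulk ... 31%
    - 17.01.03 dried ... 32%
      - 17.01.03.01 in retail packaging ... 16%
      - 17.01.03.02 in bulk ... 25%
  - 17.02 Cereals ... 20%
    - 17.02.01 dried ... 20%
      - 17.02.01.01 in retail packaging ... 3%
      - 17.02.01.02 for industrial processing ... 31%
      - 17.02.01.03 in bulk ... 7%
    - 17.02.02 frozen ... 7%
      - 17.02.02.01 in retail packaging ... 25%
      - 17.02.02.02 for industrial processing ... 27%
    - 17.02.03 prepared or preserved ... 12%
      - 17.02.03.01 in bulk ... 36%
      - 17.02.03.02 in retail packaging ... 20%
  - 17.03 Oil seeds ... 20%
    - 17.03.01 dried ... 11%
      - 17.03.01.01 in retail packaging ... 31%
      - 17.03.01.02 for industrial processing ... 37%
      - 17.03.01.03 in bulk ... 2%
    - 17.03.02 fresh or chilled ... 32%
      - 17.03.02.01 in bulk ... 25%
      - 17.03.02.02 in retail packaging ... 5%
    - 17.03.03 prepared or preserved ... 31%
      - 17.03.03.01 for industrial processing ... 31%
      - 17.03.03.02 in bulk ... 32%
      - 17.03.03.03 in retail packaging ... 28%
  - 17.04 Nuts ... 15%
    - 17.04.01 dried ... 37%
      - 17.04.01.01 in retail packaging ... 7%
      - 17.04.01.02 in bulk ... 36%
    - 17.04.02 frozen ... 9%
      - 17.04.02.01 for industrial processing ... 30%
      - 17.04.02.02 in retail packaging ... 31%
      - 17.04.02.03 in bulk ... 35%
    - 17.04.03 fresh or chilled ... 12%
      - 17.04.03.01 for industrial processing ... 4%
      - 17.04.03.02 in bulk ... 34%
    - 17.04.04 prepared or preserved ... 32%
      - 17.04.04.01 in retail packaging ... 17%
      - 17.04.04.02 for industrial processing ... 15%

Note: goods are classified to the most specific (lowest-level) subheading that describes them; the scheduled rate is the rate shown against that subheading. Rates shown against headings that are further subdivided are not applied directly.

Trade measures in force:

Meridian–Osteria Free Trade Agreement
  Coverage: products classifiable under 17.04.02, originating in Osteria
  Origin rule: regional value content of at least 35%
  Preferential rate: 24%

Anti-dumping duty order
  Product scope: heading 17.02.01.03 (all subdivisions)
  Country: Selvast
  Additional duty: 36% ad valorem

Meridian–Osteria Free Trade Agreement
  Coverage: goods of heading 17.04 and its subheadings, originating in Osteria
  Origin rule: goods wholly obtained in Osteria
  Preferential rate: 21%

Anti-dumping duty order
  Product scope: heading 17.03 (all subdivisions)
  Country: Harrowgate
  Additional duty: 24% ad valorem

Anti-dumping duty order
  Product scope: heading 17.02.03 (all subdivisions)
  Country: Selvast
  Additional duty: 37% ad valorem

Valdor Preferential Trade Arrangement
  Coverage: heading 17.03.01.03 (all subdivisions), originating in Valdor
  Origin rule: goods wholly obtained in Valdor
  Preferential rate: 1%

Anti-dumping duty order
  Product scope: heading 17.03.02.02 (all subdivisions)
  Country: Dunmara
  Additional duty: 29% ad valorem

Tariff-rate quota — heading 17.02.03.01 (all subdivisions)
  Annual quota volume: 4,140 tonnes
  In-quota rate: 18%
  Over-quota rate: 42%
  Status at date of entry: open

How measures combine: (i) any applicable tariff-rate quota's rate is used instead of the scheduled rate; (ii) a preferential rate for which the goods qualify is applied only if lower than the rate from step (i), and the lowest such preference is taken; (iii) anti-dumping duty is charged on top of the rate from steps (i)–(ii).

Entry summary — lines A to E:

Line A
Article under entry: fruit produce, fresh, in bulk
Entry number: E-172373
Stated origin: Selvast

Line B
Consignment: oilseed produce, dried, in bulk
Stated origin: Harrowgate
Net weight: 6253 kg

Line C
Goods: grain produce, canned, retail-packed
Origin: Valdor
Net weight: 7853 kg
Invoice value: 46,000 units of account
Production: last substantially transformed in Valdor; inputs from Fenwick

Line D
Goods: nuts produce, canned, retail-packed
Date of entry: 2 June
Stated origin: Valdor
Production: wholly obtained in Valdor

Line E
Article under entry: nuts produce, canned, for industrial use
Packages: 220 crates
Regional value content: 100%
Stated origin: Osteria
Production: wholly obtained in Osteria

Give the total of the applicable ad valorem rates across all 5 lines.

109%

Line A: fruit → 17.01; fresh → 17.01.02; in bulk → 17.01.02.02. Scheduled 31%. No special measure applies. → 31%.
Line B: oilseed → 17.03; dried → 17.03.01; in bulk → 17.03.01.03. Scheduled 2%. anti-dumping (Harrowgate, 17.03): +24%; total 2% + 24% = 26%. → 26%.
Line C: grain → 17.02; canned → 17.02.03; retail-packed → 17.02.03.02. Scheduled 20%. Valdor agreement on 17.03.01.03: 17.02.03.02 not covered. → 20%.
Line D: nuts → 17.04; canned → 17.04.04; retail-packed → 17.04.04.01. Scheduled 17%. Valdor agreement on 17.03.01.03: 17.04.04.01 not covered. → 17%.
Line E: nuts → 17.04; canned → 17.04.04; for industrial use → 17.04.04.02. Scheduled 15%. Osteria agreement on 17.04.02: 17.04.04.02 not covered; Osteria agreement on 17.04: wholly obtained → 21% available; preference 21% not lower than 15% → no reduction. → 15%.
Sum: 31% + 26% + 20% + 17% + 15% = 109%.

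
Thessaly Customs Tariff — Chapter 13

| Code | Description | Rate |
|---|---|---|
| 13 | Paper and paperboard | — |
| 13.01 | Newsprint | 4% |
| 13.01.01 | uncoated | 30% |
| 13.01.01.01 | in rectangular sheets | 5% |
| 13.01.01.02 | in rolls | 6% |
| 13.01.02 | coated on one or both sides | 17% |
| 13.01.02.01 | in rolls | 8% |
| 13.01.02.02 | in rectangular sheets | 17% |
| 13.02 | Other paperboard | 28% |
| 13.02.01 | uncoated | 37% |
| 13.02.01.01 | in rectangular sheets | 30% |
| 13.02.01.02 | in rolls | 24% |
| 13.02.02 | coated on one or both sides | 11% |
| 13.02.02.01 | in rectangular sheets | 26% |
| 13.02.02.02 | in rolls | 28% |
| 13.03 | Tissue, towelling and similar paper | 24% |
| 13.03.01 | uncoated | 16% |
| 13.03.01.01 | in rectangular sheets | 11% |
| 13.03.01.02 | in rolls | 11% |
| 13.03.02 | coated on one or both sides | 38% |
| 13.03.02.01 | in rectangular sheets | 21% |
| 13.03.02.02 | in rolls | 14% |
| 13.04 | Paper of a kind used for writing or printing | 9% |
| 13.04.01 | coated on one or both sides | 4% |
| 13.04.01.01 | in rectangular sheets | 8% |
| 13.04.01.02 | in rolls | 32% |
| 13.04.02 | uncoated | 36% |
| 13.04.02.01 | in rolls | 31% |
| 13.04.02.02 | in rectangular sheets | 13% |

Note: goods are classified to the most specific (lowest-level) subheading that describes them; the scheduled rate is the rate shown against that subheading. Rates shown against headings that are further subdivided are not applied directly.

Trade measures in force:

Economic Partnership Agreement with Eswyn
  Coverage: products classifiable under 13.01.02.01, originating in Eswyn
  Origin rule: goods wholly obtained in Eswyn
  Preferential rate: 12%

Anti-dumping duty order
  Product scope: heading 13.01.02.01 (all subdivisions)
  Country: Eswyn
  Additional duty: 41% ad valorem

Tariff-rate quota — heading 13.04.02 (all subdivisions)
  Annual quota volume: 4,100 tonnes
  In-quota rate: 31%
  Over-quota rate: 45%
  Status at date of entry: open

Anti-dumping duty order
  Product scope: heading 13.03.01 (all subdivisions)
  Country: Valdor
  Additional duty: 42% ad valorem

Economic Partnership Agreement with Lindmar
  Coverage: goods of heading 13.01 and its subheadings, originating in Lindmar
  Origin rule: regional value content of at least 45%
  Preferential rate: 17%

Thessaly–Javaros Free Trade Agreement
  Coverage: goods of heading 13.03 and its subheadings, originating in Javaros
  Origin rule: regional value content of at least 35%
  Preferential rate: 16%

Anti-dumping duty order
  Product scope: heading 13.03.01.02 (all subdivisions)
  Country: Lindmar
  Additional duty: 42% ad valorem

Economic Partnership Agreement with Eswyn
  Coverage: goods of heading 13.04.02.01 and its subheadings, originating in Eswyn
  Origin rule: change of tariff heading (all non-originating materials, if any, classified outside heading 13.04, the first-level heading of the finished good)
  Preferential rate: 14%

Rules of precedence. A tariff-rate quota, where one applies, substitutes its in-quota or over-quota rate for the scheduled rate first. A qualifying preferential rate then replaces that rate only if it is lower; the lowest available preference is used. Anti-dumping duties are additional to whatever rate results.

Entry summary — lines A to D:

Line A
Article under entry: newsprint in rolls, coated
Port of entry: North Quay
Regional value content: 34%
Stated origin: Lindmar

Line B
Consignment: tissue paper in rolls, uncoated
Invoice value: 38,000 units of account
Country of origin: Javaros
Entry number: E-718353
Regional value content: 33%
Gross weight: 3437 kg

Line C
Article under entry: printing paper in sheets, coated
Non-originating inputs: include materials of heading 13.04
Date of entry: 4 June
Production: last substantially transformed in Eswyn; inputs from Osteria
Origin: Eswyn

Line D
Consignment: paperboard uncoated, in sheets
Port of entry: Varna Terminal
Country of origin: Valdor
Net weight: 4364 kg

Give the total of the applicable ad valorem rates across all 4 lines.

57%

Line A: newsprint → 13.01; coated → 13.01.02; in rolls → 13.01.02.01. Scheduled 8%. Lindmar agreement on 13.01: RVC < 45%. → 8%.
Line B: tissue paper → 13.03; uncoated → 13.03.01; in rolls → 13.03.01.02. Scheduled 11%. Javaros agreement on 13.03: RVC < 35%. → 11%.
Line C: printing paper → 13.04; coated → 13.04.01; in sheets → 13.04.01.01. Scheduled 8%. Eswyn agreement on 13.01.02.01: 13.04.01.01 not covered; Eswyn agreement on 13.04.02.01: 13.04.01.01 not covered. → 8%.
Line D: paperboard → 13.02; uncoated → 13.02.01; in sheets → 13.02.01.01. Scheduled 30%. No special measure applies. → 30%.
Sum: 8% + 11% + 8% + 30% = 57%.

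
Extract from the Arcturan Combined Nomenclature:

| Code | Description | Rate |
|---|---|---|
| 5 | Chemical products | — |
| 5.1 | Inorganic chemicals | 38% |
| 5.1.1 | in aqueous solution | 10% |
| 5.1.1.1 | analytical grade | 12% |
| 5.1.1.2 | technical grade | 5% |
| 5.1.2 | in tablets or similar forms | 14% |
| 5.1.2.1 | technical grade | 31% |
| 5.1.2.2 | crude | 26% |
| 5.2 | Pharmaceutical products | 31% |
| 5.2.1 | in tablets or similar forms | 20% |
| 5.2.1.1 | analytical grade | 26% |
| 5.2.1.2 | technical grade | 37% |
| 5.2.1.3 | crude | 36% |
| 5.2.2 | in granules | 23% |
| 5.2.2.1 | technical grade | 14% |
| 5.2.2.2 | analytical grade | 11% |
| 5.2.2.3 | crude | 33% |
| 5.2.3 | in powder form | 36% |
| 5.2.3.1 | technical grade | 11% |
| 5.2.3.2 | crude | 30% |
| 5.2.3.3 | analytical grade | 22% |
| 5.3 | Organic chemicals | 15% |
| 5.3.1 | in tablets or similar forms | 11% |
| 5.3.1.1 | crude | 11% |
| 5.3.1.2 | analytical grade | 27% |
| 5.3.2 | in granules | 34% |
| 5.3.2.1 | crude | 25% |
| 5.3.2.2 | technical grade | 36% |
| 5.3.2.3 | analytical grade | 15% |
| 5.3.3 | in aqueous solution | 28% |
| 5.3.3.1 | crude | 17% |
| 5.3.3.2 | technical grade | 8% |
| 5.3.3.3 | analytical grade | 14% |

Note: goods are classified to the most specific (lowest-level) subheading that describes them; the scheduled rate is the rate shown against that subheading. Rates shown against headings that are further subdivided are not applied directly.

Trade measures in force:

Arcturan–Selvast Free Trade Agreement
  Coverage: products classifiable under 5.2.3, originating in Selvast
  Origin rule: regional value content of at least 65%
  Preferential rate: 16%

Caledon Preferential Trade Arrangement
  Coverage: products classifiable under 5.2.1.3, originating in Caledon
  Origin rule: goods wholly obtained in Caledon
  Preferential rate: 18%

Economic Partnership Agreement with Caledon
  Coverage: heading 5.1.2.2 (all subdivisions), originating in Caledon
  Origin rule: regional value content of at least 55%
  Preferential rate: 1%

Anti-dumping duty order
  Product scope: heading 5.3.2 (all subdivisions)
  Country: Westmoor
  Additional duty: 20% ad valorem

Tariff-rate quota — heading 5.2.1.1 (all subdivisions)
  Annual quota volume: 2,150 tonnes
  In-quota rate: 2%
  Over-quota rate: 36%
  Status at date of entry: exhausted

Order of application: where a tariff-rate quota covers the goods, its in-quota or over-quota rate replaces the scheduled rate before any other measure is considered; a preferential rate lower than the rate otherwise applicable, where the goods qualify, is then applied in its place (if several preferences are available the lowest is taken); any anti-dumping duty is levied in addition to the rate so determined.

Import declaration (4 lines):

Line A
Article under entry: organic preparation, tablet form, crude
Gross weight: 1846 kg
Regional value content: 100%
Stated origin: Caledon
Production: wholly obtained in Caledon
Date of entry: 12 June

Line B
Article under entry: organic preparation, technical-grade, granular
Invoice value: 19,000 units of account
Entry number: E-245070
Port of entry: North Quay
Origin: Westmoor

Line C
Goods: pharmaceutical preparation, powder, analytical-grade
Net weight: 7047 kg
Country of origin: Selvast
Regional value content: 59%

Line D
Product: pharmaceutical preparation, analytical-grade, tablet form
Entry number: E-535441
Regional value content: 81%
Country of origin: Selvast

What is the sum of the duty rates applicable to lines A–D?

125%

Line A: organic → 5.3; tablet form → 5.3.1; crude → 5.3.1.1. Scheduled 11%. Caledon agreement on 5.2.1.3: 5.3.1.1 not covered; Caledon agreement on 5.1.2.2: 5.3.1.1 not covered. → 11%.
Line B: organic → 5.3; granular → 5.3.2; technical-grade → 5.3.2.2. Scheduled 36%. anti-dumping (Westmoor, 5.3.2): +20%; total 36% + 20% = 56%. → 56%.
Line C: pharmaceutical → 5.2; powder → 5.2.3; analytical-grade → 5.2.3.3. Scheduled 22%. Selvast agreement on 5.2.3: RVC < 65%. → 22%.
Line D: pharmaceutical → 5.2; tablet form → 5.2.1; analytical-grade → 5.2.1.1. Scheduled 26%. quota on 5.2.1.1 exhausted → over-quota 36%; Selvast agreement on 5.2.3: 5.2.1.1 not covered. → 36%.
Sum: 11% + 56% + 22% + 36% = 125%.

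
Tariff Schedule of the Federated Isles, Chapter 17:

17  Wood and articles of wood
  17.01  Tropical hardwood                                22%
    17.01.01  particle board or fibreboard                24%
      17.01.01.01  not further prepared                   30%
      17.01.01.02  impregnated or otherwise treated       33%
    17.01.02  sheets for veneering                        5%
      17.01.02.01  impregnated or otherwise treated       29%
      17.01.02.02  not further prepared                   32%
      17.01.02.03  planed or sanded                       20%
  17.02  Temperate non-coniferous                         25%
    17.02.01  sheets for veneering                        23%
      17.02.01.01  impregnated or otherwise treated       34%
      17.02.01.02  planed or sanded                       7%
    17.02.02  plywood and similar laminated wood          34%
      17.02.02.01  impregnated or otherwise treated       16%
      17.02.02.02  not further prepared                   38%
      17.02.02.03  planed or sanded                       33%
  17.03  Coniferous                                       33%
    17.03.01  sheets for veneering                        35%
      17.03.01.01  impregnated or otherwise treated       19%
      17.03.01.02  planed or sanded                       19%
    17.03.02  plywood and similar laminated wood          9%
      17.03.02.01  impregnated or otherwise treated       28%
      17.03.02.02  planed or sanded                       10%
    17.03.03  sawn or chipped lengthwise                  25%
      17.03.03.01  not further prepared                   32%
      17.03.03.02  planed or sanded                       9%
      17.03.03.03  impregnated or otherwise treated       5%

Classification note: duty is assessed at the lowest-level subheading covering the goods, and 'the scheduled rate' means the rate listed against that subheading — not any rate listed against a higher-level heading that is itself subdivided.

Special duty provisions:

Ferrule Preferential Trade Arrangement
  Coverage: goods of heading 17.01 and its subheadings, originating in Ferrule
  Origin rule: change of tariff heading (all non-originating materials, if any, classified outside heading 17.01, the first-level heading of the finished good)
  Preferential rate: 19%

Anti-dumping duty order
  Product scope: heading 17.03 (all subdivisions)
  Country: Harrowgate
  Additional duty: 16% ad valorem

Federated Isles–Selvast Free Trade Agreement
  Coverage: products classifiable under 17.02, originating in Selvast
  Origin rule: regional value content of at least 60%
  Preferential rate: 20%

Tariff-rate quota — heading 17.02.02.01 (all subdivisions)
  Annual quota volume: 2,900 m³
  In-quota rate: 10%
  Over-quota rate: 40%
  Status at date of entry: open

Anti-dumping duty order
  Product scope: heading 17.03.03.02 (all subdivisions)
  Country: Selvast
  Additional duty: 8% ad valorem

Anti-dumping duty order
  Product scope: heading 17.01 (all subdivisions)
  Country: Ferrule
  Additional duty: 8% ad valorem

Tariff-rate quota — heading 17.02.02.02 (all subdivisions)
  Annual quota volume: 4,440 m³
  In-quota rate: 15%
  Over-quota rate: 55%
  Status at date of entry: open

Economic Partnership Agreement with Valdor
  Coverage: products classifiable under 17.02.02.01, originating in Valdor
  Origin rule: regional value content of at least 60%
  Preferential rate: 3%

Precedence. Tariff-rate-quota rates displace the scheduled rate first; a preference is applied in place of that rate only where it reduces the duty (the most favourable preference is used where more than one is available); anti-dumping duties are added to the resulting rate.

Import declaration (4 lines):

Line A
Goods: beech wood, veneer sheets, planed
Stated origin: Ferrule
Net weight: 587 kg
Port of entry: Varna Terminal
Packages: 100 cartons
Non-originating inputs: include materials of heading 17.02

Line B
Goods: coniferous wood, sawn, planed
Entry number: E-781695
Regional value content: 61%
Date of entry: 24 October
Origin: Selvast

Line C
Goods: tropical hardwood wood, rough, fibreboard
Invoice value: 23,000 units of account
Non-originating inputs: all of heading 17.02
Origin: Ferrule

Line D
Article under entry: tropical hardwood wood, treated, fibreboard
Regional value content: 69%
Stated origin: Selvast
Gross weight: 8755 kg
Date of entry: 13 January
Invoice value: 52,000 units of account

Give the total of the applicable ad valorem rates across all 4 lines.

84%

Line A: beech → 17.02; veneer sheets → 17.02.01; planed → 17.02.01.02. Scheduled 7%. Ferrule agreement on 17.01: 17.02.01.02 not covered. → 7%.
Line B: coniferous → 17.03; sawn → 17.03.03; planed → 17.03.03.02. Scheduled 9%. Selvast agreement on 17.02: 17.03.03.02 not covered; anti-dumping (Selvast, 17.03.03.02): +8%; total 9% + 8% = 17%. → 17%.
Line C: tropical hardwood → 17.01; fibreboard → 17.01.01; rough → 17.01.01.01. Scheduled 30%. Ferrule agreement on 17.01: CTH met → 19% available; preferential 19%; anti-dumping (Ferrule, 17.01): +8%; total 19% + 8% = 27%. → 27%.
Line D: tropical hardwood → 17.01; fibreboard → 17.01.01; treated → 17.01.01.02. Scheduled 33%. Selvast agreement on 17.02: 17.01.01.02 not covered. → 33%.
Sum: 7% + 17% + 27% + 33% = 84%.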